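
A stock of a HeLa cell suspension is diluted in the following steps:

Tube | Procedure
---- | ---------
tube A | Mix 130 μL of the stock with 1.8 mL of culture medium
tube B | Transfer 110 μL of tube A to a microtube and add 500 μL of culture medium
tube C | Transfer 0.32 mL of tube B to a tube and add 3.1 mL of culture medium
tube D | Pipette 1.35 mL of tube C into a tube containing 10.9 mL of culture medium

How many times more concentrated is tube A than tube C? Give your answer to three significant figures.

Step 1: 130 μL + 1.8 mL = 1930 μL total → factor 1930/130 = 14.846
Step 2: 110 μL + 500 μL = 610 μL total → factor 610/110 = 5.5455
Step 3: 0.32 mL + 3.1 mL = 3.42 mL total → factor 3.42/0.32 = 10.688
Dilution factor to tube A = 14.846; to tube C = 879.89
[tube A]/[tube C] = (factor to tube C)/(factor to tube A) = 879.89/14.846 = 59.3

59.3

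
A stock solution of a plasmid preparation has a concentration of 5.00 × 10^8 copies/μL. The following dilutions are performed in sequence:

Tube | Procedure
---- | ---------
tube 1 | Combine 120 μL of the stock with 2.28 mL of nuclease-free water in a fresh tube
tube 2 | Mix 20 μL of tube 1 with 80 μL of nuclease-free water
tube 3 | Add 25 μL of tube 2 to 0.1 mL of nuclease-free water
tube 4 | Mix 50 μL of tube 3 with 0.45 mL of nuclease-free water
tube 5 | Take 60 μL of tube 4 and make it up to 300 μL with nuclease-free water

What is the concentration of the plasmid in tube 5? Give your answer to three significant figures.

2.00 × 10^4 copies/μL

Step 1: 120 μL + 2.28 mL = 2400 μL total → factor 2400/120 = 20
Step 2: 20 μL + 80 μL = 100 μL total → factor 100/20 = 5
Step 3: 25 μL + 0.1 mL = 125 μL total → factor 125/25 = 5
Step 4: 50 μL + 0.45 mL = 500 μL total → factor 500/50 = 10
Step 5: 60 μL brought to 300 μL → factor 300/60 = 5
Overall dilution factor = 20 × 5 × 5 × 10 × 5 = 25000
Final = 5.00 × 10^8 copies/μL / 25000 = 2.00 × 10^4 copies/μL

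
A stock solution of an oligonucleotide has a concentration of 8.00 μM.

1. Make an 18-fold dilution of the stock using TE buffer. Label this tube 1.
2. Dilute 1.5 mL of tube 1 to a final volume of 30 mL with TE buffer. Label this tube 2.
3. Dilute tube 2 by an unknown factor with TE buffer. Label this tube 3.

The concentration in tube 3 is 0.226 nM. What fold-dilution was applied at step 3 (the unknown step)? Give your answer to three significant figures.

98.3-fold

Step 1: 18-fold → factor 18
Step 2: 1.5 mL brought to 30 mL → factor 30/1.5 = 20
Step 3: unknown factor x
Product of known-step factors = 360
Overall factor = 8.00 μM / (0.226 nM) = 35398
x = 35398 / 360 = 98.3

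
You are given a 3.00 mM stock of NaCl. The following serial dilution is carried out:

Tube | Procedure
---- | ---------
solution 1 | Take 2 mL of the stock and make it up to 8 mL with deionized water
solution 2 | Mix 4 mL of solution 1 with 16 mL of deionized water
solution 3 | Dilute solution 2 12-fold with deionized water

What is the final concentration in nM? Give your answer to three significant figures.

Step 1: 2 mL brought to 8 mL → factor 8/2 = 4
Step 2: 4 mL + 16 mL = 20 mL total → factor 20/4 = 5
Step 3: 12-fold → factor 12
Overall dilution factor = 4 × 5 × 12 = 240
Final = 3.00 mM / 240 = 0.01250 mM = 1.25 × 10^4 nM

1.25 × 10^4 nM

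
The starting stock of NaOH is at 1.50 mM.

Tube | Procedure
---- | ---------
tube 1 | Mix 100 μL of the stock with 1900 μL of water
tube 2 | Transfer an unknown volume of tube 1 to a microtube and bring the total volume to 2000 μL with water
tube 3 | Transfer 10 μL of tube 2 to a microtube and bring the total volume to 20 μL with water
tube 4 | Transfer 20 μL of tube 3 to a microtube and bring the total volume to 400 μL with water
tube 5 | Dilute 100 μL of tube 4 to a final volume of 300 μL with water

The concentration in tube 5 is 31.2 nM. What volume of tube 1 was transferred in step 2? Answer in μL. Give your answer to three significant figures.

Step 1: 100 μL + 1900 μL = 2000 μL total → factor 2000/100 = 20
Step 2: v brought to 2000 μL → factor = 2000 μL/v
Step 3: 10 μL brought to 20 μL → factor 20/10 = 2
Step 4: 20 μL brought to 400 μL → factor 400/20 = 20
Step 5: 100 μL brought to 300 μL → factor 300/100 = 3
Product of known-step factors = 2400
Overall factor = 1.50 mM / (31.2 nM) = 48077
Step-2 factor = 48077 / 2400 = 20.032
v = 2000 μL / 20.032 = 99.8 μL

99.8 μL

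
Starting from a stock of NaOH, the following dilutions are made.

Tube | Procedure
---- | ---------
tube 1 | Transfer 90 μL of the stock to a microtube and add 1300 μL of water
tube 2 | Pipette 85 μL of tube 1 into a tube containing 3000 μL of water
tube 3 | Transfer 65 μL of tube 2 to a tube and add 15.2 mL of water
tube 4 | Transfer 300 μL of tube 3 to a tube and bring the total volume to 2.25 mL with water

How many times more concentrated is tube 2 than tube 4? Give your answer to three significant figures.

1.76 × 10^3

Step 1: 90 μL + 1300 μL = 1390 μL total → factor 1390/90 = 15.444
Step 2: 85 μL + 3000 μL = 3085 μL total → factor 3085/85 = 36.294
Step 3: 65 μL + 15.2 mL = 15265 μL total → factor 15265/65 = 234.85
Step 4: 300 μL brought to 2.25 mL → factor 2250/300 = 7.5
Dilution factor to tube 2 = 560.54; to tube 4 = 9.8731 × 10^5
[tube 2]/[tube 4] = (factor to tube 4)/(factor to tube 2) = 9.8731 × 10^5/560.54 = 1.76 × 10^3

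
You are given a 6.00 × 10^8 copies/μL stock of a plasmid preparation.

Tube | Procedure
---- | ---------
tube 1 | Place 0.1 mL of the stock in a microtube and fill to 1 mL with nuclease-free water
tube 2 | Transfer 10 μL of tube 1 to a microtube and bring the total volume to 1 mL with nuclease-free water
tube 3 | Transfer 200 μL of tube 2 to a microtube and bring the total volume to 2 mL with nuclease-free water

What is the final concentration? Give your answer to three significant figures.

Step 1: 0.1 mL brought to 1 mL → factor 1/0.1 = 10
Step 2: 10 μL brought to 1 mL → factor 1000/10 = 100
Step 3: 200 μL brought to 2 mL → factor 2000/200 = 10
Overall dilution factor = 10 × 100 × 10 = 10000
Final = 6.00 × 10^8 copies/μL / 10000 = 6.00 × 10^4 copies/μL

6.00 × 10^4 copies/μL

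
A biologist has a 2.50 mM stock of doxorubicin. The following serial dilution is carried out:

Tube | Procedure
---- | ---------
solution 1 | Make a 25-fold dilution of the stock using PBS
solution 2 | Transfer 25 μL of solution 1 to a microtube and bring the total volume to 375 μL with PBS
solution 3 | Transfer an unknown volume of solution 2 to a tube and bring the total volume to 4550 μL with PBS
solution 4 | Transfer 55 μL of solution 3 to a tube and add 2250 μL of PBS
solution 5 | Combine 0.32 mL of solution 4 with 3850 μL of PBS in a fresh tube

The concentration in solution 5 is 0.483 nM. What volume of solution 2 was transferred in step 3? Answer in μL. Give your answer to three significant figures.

180 μL

Step 1: 25-fold → factor 25
Step 2: 25 μL brought to 375 μL → factor 375/25 = 15
Step 3: v brought to 4550 μL → factor = 4550 μL/v
Step 4: 55 μL + 2250 μL = 2305 μL total → factor 2305/55 = 41.909
Step 5: 0.32 mL + 3850 μL = 4.17 mL total → factor 4.17/0.32 = 13.031
Product of known-step factors = 2.048 × 10^5
Overall factor = 2.50 mM / (0.483 nM) = 5.176 × 10^6
Step-3 factor = 5.176 × 10^6 / 2.048 × 10^5 = 25.274
v = 4550 μL / 25.274 = 180 μL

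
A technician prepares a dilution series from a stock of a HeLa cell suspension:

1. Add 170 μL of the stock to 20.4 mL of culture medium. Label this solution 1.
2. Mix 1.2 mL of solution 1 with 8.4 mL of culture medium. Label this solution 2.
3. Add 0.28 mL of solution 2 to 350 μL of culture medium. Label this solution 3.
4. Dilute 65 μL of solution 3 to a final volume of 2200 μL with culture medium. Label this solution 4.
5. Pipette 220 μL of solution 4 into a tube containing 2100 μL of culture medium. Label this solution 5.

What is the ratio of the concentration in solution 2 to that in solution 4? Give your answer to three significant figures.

Step 1: 170 μL + 20.4 mL = 20570 μL total → factor 20570/170 = 121
Step 2: 1.2 mL + 8.4 mL = 9.6 mL total → factor 9.6/1.2 = 8
Step 3: 0.28 mL + 350 μL = 0.63 mL total → factor 0.63/0.28 = 2.25
Step 4: 65 μL brought to 2200 μL → factor 2200/65 = 33.846
Dilution factor to solution 2 = 968; to solution 4 = 73717
[solution 2]/[solution 4] = (factor to solution 4)/(factor to solution 2) = 73717/968 = 76.2

76.2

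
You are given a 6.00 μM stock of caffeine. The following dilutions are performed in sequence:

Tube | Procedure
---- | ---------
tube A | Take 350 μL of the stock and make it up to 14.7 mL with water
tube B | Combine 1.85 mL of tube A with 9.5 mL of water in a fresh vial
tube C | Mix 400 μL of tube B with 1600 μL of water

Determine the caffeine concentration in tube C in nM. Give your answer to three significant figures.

Step 1: 350 μL brought to 14.7 mL → factor 14700/350 = 42
Step 2: 1.85 mL + 9.5 mL = 11.35 mL total → factor 11.35/1.85 = 6.1351
Step 3: 400 μL + 1600 μL = 2000 μL total → factor 2000/400 = 5
Overall dilution factor = 42 × 6.1351 × 5 = 1288.4
Final = 6.00 μM / 1288.4 = 0.004657 μM = 4.66 nM

4.66 nM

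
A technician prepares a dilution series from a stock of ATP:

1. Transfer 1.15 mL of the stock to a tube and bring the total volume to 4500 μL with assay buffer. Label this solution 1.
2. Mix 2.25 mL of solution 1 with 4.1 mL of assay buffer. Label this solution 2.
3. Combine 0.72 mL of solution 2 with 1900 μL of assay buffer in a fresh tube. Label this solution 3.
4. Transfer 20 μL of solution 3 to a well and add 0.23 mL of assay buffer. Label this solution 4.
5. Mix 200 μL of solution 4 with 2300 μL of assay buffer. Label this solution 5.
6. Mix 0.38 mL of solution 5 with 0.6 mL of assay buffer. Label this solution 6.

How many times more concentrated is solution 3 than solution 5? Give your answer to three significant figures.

156

Step 1: 1.15 mL brought to 4500 μL → factor 4.5/1.15 = 3.913
Step 2: 2.25 mL + 4.1 mL = 6.35 mL total → factor 6.35/2.25 = 2.8222
Step 3: 0.72 mL + 1900 μL = 2.62 mL total → factor 2.62/0.72 = 3.6389
Step 4: 20 μL + 0.23 mL = 250 μL total → factor 250/20 = 12.5
Step 5: 200 μL + 2300 μL = 2500 μL total → factor 2500/200 = 12.5
Dilution factor to solution 3 = 40.186; to solution 5 = 6279.1
[solution 3]/[solution 5] = (factor to solution 5)/(factor to solution 3) = 6279.1/40.186 = 156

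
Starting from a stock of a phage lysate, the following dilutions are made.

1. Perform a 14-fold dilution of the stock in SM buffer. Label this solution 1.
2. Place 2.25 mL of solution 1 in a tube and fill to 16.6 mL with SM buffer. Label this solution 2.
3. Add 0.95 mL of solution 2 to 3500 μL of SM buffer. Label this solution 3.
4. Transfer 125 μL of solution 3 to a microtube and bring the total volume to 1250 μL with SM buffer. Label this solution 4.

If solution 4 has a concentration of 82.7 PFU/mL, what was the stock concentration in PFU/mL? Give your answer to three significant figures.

4.00 × 10^5 PFU/mL

Step 1: 14-fold → factor 14
Step 2: 2.25 mL brought to 16.6 mL → factor 16.6/2.25 = 7.3778
Step 3: 0.95 mL + 3500 μL = 4.45 mL total → factor 4.45/0.95 = 4.6842
Step 4: 125 μL brought to 1250 μL → factor 1250/125 = 10
Overall dilution factor = 14 × 7.3778 × 4.6842 × 10 = 4838.3
Stock = 82.7 PFU/mL × 4838.3 = 4.00 × 10^5 PFU/mL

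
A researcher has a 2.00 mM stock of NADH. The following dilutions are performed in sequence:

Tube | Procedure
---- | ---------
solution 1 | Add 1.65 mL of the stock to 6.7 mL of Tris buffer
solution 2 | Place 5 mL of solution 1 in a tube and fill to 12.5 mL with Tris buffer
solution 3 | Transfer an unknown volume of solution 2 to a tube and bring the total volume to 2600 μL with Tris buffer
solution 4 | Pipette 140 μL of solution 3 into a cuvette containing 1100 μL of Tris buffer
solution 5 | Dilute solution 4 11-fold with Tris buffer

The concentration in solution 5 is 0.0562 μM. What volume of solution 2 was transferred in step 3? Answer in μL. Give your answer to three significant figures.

90.1 μL

Step 1: 1.65 mL + 6.7 mL = 8.35 mL total → factor 8.35/1.65 = 5.0606
Step 2: 5 mL brought to 12.5 mL → factor 12.5/5 = 2.5
Step 3: v brought to 2600 μL → factor = 2600 μL/v
Step 4: 140 μL + 1100 μL = 1240 μL total → factor 1240/140 = 8.8571
Step 5: 11-fold → factor 11
Product of known-step factors = 1232.6
Overall factor = 2.00 mM / (0.0562 μM) = 35587
Step-3 factor = 35587 / 1232.6 = 28.871
v = 2600 μL / 28.871 = 90.1 μL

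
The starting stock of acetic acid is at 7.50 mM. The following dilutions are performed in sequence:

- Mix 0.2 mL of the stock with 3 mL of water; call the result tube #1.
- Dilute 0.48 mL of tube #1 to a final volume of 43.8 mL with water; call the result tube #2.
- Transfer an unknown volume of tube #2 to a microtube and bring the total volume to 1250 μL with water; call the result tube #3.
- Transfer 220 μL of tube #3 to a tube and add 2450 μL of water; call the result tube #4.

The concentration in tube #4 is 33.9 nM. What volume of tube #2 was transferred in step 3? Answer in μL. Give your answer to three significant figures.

100 μL

Step 1: 0.2 mL + 3 mL = 3.2 mL total → factor 3.2/0.2 = 16
Step 2: 0.48 mL brought to 43.8 mL → factor 43.8/0.48 = 91.25
Step 3: v brought to 1250 μL → factor = 1250 μL/v
Step 4: 220 μL + 2450 μL = 2670 μL total → factor 2670/220 = 12.136
Product of known-step factors = 17719
Overall factor = 7.50 mM / (33.9 nM) = 2.2124 × 10^5
Step-3 factor = 2.2124 × 10^5 / 17719 = 12.486
v = 1250 μL / 12.486 = 100 μL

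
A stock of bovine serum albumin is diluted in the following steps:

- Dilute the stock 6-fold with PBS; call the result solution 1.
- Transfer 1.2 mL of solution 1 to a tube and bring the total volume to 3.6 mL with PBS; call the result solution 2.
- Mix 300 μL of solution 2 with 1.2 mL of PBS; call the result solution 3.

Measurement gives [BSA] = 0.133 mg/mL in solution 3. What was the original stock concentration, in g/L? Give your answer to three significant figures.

Step 1: 6-fold → factor 6
Step 2: 1.2 mL brought to 3.6 mL → factor 3.6/1.2 = 3
Step 3: 300 μL + 1.2 mL = 1500 μL total → factor 1500/300 = 5
Overall dilution factor = 6 × 3 × 5 = 90
Stock = 0.133 mg/mL × 90 = 11.97 mg/mL = 12.0 g/L

12.0 g/L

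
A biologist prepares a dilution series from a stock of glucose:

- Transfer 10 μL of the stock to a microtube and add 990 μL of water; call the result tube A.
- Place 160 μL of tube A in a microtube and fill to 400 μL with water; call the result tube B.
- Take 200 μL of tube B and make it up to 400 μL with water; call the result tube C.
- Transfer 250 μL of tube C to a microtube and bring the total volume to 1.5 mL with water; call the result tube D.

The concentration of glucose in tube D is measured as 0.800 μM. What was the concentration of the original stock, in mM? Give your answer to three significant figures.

Step 1: 10 μL + 990 μL = 1000 μL total → factor 1000/10 = 100
Step 2: 160 μL brought to 400 μL → factor 400/160 = 2.5
Step 3: 200 μL brought to 400 μL → factor 400/200 = 2
Step 4: 250 μL brought to 1.5 mL → factor 1500/250 = 6
Overall dilution factor = 100 × 2.5 × 2 × 6 = 3000
Stock = 0.800 μM × 3000 = 2400 μM = 2.40 mM

2.40 mM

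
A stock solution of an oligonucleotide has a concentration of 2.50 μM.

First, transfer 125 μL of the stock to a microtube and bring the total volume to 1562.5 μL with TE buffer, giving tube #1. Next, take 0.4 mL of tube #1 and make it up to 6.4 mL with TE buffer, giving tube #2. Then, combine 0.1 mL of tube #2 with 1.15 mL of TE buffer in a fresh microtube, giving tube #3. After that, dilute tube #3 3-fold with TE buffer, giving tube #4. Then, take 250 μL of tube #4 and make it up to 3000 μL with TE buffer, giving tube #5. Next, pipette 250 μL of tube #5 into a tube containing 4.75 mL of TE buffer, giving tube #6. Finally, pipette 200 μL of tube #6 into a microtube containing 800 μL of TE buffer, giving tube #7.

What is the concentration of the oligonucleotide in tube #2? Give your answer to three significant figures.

Step 1: 125 μL brought to 1562.5 μL → factor 1562.5/125 = 12.5
Step 2: 0.4 mL brought to 6.4 mL → factor 6.4/0.4 = 16
Dilution factor through tube #2 = 12.5 × 16 = 200
[tube #2] = 2.50 μM / 200 = 0.0125 μM

0.0125 μM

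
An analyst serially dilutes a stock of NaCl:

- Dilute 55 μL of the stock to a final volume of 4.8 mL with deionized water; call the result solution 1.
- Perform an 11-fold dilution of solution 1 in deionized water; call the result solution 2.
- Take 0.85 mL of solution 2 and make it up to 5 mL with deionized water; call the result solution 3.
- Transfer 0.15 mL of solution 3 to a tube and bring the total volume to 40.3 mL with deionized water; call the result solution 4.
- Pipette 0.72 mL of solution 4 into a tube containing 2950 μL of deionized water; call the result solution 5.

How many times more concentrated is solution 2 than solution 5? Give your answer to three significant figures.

8.06 × 10^3

Step 1: 55 μL brought to 4.8 mL → factor 4800/55 = 87.273
Step 2: 11-fold → factor 11
Step 3: 0.85 mL brought to 5 mL → factor 5/0.85 = 5.8824
Step 4: 0.15 mL brought to 40.3 mL → factor 40.3/0.15 = 268.67
Step 5: 0.72 mL + 2950 μL = 3.67 mL total → factor 3.67/0.72 = 5.0972
Dilution factor to solution 2 = 960; to solution 5 = 7.7334 × 10^6
[solution 2]/[solution 5] = (factor to solution 5)/(factor to solution 2) = 7.7334 × 10^6/960 = 8.06 × 10^3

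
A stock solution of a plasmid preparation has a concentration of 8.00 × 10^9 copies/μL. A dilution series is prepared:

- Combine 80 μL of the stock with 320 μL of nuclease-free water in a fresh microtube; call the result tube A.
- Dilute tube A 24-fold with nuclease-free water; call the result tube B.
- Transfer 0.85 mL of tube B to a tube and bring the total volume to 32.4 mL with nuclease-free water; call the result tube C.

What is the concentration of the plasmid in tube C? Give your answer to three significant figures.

1.75 × 10^6 copies/μL

Step 1: 80 μL + 320 μL = 400 μL total → factor 400/80 = 5
Step 2: 24-fold → factor 24
Step 3: 0.85 mL brought to 32.4 mL → factor 32.4/0.85 = 38.118
Overall dilution factor = 5 × 24 × 38.118 = 4574.1
Final = 8.00 × 10^9 copies/μL / 4574.1 = 1.75 × 10^6 copies/μL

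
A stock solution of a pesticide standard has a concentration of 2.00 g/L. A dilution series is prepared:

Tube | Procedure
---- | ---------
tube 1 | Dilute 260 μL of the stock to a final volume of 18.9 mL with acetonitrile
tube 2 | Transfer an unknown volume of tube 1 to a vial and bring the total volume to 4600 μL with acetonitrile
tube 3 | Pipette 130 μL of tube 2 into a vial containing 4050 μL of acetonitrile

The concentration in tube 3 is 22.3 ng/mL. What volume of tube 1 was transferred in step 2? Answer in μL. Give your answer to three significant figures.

Step 1: 260 μL brought to 18.9 mL → factor 18900/260 = 72.692
Step 2: v brought to 4600 μL → factor = 4600 μL/v
Step 3: 130 μL + 4050 μL = 4180 μL total → factor 4180/130 = 32.154
Product of known-step factors = 2337.3
Overall factor = 2.00 g/L / (22.3 ng/mL) = 89686
Step-2 factor = 89686 / 2337.3 = 38.371
v = 4600 μL / 38.371 = 120 μL

120 μL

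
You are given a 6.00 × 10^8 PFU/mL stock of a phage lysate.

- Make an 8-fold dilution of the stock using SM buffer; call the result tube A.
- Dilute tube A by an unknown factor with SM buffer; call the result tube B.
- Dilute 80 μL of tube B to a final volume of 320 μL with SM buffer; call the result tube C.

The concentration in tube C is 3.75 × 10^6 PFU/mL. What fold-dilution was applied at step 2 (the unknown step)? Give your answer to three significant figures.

Step 1: 8-fold → factor 8
Step 2: unknown factor x
Step 3: 80 μL brought to 320 μL → factor 320/80 = 4
Product of known-step factors = 32
Overall factor = 6.00 × 10^8 PFU/mL / (3.75 × 10^6 PFU/mL) = 160
x = 160 / 32 = 5.00

5.00-fold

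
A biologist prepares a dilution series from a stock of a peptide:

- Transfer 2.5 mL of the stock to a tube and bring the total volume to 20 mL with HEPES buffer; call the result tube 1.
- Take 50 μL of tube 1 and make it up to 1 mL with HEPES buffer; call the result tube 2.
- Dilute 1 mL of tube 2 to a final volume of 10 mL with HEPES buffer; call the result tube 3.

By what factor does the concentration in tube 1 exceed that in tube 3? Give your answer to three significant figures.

200

Step 1: 2.5 mL brought to 20 mL → factor 20/2.5 = 8
Step 2: 50 μL brought to 1 mL → factor 1000/50 = 20
Step 3: 1 mL brought to 10 mL → factor 10/1 = 10
Dilution factor to tube 1 = 8; to tube 3 = 1600
[tube 1]/[tube 3] = (factor to tube 3)/(factor to tube 1) = 1600/8 = 200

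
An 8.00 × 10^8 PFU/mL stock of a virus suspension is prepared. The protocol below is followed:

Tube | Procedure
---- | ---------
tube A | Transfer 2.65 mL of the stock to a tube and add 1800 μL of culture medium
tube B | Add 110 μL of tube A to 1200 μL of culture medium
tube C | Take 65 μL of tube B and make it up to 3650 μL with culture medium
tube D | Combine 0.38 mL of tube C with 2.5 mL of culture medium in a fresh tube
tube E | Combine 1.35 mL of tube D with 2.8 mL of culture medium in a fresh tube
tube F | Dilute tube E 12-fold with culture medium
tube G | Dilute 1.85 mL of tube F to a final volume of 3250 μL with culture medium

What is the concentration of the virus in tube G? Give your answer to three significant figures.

Step 1: 2.65 mL + 1800 μL = 4.45 mL total → factor 4.45/2.65 = 1.6792
Step 2: 110 μL + 1200 μL = 1310 μL total → factor 1310/110 = 11.909
Step 3: 65 μL brought to 3650 μL → factor 3650/65 = 56.154
Step 4: 0.38 mL + 2.5 mL = 2.88 mL total → factor 2.88/0.38 = 7.5789
Step 5: 1.35 mL + 2.8 mL = 4.15 mL total → factor 4.15/1.35 = 3.0741
Step 6: 12-fold → factor 12
Step 7: 1.85 mL brought to 3250 μL → factor 3.25/1.85 = 1.7568
Overall dilution factor = 1.6792 × 11.909 × 56.154 × 7.5789 × 3.0741 × 12 × 1.7568 = 5.5155 × 10^5
Final = 8.00 × 10^8 PFU/mL / 5.5155 × 10^5 = 1.45 × 10^3 PFU/mL

1.45 × 10^3 PFU/mL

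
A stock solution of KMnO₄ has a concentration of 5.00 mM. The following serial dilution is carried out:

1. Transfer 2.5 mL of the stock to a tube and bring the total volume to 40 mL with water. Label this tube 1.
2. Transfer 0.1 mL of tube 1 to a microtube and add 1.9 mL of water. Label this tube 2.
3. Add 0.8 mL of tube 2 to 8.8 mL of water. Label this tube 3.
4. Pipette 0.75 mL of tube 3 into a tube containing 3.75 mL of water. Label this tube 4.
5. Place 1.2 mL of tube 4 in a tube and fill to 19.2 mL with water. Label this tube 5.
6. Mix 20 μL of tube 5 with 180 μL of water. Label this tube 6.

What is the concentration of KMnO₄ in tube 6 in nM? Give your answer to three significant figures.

Step 1: 2.5 mL brought to 40 mL → factor 40/2.5 = 16
Step 2: 0.1 mL + 1.9 mL = 2 mL total → factor 2/0.1 = 20
Step 3: 0.8 mL + 8.8 mL = 9.6 mL total → factor 9.6/0.8 = 12
Step 4: 0.75 mL + 3.75 mL = 4.5 mL total → factor 4.5/0.75 = 6
Step 5: 1.2 mL brought to 19.2 mL → factor 19.2/1.2 = 16
Step 6: 20 μL + 180 μL = 200 μL total → factor 200/20 = 10
Overall dilution factor = 16 × 20 × 12 × 6 × 16 × 10 = 3.6864 × 10^6
Final = 5.00 mM / 3.6864 × 10^6 = 1.356 × 10^-6 mM = 1.36 nM

1.36 nM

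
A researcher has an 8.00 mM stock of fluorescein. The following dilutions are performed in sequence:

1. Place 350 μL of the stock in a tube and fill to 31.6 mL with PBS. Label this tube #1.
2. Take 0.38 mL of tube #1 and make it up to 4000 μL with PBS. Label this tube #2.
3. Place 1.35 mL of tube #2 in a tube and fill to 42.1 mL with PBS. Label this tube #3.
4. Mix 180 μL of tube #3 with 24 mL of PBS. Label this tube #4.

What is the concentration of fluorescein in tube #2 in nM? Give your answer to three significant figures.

Step 1: 350 μL brought to 31.6 mL → factor 31600/350 = 90.286
Step 2: 0.38 mL brought to 4000 μL → factor 4/0.38 = 10.526
Dilution factor through tube #2 = 90.286 × 10.526 = 950.38
[tube #2] = 8.00 mM / 950.38 = 0.008418 mM = 8.42 × 10^3 nM

8.42 × 10^3 nM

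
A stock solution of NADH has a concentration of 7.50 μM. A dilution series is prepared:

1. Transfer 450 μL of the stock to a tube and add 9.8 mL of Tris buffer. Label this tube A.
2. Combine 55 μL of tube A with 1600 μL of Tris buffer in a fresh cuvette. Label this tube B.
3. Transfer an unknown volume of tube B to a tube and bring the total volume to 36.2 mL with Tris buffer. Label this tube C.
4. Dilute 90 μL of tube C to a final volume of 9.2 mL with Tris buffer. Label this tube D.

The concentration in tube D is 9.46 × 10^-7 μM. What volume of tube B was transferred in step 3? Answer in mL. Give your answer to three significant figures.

0.320 mL

Step 1: 450 μL + 9.8 mL = 10250 μL total → factor 10250/450 = 22.778
Step 2: 55 μL + 1600 μL = 1655 μL total → factor 1655/55 = 30.091
Step 3: v brought to 36.2 mL → factor = 36.2 mL/v
Step 4: 90 μL brought to 9.2 mL → factor 9200/90 = 102.22
Product of known-step factors = 70064
Overall factor = 7.50 μM / (9.46 × 10^-7 μM) = 7.9281 × 10^6
Step-3 factor = 7.9281 × 10^6 / 70064 = 113.16
v = 36.2 mL / 113.16 = 0.320 mL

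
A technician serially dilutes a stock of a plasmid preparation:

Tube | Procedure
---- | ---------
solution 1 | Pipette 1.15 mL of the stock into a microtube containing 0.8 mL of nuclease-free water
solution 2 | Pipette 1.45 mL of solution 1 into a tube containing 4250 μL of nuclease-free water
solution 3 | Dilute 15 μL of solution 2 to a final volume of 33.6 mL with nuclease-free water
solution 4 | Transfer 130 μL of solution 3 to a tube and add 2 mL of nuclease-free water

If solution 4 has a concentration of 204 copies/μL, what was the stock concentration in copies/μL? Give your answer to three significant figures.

4.99 × 10^7 copies/μL

Step 1: 1.15 mL + 0.8 mL = 1.95 mL total → factor 1.95/1.15 = 1.6957
Step 2: 1.45 mL + 4250 μL = 5.7 mL total → factor 5.7/1.45 = 3.931
Step 3: 15 μL brought to 33.6 mL → factor 33600/15 = 2240
Step 4: 130 μL + 2 mL = 2130 μL total → factor 2130/130 = 16.385
Overall dilution factor = 1.6957 × 3.931 × 2240 × 16.385 = 2.4464 × 10^5
Stock = 204 copies/μL × 2.4464 × 10^5 = 4.99 × 10^7 copies/μL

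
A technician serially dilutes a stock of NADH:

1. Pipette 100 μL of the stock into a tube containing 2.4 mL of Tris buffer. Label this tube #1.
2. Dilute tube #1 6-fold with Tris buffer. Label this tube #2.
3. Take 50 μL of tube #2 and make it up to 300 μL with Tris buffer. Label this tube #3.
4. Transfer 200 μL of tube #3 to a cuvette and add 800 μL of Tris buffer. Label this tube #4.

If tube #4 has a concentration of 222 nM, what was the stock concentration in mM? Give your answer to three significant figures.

0.999 mM

Step 1: 100 μL + 2.4 mL = 2500 μL total → factor 2500/100 = 25
Step 2: 6-fold → factor 6
Step 3: 50 μL brought to 300 μL → factor 300/50 = 6
Step 4: 200 μL + 800 μL = 1000 μL total → factor 1000/200 = 5
Overall dilution factor = 25 × 6 × 6 × 5 = 4500
Stock = 222 nM × 4500 = 9.990 × 10^5 nM = 0.999 mM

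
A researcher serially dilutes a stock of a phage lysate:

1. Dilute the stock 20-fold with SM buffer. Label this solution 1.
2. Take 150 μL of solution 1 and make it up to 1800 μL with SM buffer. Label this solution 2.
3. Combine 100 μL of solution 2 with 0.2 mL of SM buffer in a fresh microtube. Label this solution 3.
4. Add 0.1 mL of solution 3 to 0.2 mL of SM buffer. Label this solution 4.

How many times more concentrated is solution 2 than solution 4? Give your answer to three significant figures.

9.00

Step 1: 20-fold → factor 20
Step 2: 150 μL brought to 1800 μL → factor 1800/150 = 12
Step 3: 100 μL + 0.2 mL = 300 μL total → factor 300/100 = 3
Step 4: 0.1 mL + 0.2 mL = 0.3 mL total → factor 0.3/0.1 = 3
Dilution factor to solution 2 = 240; to solution 4 = 2160
[solution 2]/[solution 4] = (factor to solution 4)/(factor to solution 2) = 2160/240 = 9.00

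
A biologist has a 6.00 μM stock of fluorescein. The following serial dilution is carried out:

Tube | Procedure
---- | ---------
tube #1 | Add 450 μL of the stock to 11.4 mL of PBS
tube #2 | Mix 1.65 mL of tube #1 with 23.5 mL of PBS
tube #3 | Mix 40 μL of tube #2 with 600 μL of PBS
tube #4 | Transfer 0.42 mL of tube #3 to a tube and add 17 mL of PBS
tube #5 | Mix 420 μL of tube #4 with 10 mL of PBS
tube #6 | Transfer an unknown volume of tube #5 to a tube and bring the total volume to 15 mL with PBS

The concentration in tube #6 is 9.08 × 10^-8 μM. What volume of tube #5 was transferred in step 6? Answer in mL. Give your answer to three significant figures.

1.50 mL

Step 1: 450 μL + 11.4 mL = 11850 μL total → factor 11850/450 = 26.333
Step 2: 1.65 mL + 23.5 mL = 25.15 mL total → factor 25.15/1.65 = 15.242
Step 3: 40 μL + 600 μL = 640 μL total → factor 640/40 = 16
Step 4: 0.42 mL + 17 mL = 17.42 mL total → factor 17.42/0.42 = 41.476
Step 5: 420 μL + 10 mL = 10420 μL total → factor 10420/420 = 24.81
Step 6: v brought to 15 mL → factor = 15 mL/v
Product of known-step factors = 6.6084 × 10^6
Overall factor = 6.00 μM / (9.08 × 10^-8 μM) = 6.6079 × 10^7
Step-6 factor = 6.6079 × 10^7 / 6.6084 × 10^6 = 9.9993
v = 15 mL / 9.9993 = 1.50 mL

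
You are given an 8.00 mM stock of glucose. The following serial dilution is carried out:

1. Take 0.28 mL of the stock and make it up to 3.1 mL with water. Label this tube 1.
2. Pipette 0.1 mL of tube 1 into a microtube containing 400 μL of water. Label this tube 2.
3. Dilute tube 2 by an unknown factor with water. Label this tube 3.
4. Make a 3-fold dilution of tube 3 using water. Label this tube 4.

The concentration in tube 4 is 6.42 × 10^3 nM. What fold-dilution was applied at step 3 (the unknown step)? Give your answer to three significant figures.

Step 1: 0.28 mL brought to 3.1 mL → factor 3.1/0.28 = 11.071
Step 2: 0.1 mL + 400 μL = 0.5 mL total → factor 0.5/0.1 = 5
Step 3: unknown factor x
Step 4: 3-fold → factor 3
Product of known-step factors = 166.07
Overall factor = 8.00 mM / (6.42 × 10^3 nM) = 1246.1
x = 1246.1 / 166.07 = 7.50

7.50-fold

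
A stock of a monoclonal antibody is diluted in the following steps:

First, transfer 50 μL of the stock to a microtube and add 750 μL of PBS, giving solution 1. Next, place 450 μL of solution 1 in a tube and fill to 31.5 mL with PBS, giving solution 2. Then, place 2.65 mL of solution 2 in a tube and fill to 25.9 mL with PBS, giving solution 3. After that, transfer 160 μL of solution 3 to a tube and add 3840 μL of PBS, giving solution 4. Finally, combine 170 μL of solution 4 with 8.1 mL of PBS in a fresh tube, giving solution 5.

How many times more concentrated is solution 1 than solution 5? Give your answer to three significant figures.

8.32 × 10^5

Step 1: 50 μL + 750 μL = 800 μL total → factor 800/50 = 16
Step 2: 450 μL brought to 31.5 mL → factor 31500/450 = 70
Step 3: 2.65 mL brought to 25.9 mL → factor 25.9/2.65 = 9.7736
Step 4: 160 μL + 3840 μL = 4000 μL total → factor 4000/160 = 25
Step 5: 170 μL + 8.1 mL = 8270 μL total → factor 8270/170 = 48.647
Dilution factor to solution 1 = 16; to solution 5 = 1.3313 × 10^7
[solution 1]/[solution 5] = (factor to solution 5)/(factor to solution 1) = 1.3313 × 10^7/16 = 8.32 × 10^5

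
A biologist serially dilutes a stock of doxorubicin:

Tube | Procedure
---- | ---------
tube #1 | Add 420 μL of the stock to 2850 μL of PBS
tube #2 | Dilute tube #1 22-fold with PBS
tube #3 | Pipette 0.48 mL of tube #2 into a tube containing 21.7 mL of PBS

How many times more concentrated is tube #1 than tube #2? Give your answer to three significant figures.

Step 1: 420 μL + 2850 μL = 3270 μL total → factor 3270/420 = 7.7857
Step 2: 22-fold → factor 22
Dilution factor to tube #1 = 7.7857; to tube #2 = 171.29
[tube #1]/[tube #2] = (factor to tube #2)/(factor to tube #1) = 171.29/7.7857 = 22.0

22.0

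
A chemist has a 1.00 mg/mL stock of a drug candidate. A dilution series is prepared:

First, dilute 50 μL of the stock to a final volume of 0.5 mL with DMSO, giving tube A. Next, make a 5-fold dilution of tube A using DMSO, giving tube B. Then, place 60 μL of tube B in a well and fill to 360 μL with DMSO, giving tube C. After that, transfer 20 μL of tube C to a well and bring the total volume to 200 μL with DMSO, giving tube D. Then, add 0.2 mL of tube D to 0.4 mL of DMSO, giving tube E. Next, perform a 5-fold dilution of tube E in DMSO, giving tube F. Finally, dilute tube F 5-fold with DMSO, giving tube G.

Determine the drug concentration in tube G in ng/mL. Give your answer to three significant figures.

4.44 ng/mL

Step 1: 50 μL brought to 0.5 mL → factor 500/50 = 10
Step 2: 5-fold → factor 5
Step 3: 60 μL brought to 360 μL → factor 360/60 = 6
Step 4: 20 μL brought to 200 μL → factor 200/20 = 10
Step 5: 0.2 mL + 0.4 mL = 0.6 mL total → factor 0.6/0.2 = 3
Step 6: 5-fold → factor 5
Step 7: 5-fold → factor 5
Overall dilution factor = 10 × 5 × 6 × 10 × 3 × 5 × 5 = 2.25 × 10^5
Final = 1.00 mg/mL / 2.25 × 10^5 = 4.444 × 10^-6 mg/mL = 4.44 ng/mL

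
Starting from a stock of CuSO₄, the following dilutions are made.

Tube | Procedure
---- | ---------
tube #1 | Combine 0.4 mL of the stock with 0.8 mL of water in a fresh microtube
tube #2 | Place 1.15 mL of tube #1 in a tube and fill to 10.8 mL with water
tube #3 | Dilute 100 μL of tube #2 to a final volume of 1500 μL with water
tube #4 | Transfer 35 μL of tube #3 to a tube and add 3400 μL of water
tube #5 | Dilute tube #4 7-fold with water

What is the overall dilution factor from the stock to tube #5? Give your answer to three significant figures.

Step 1: 0.4 mL + 0.8 mL = 1.2 mL total → factor 1.2/0.4 = 3
Step 2: 1.15 mL brought to 10.8 mL → factor 10.8/1.15 = 9.3913
Step 3: 100 μL brought to 1500 μL → factor 1500/100 = 15
Step 4: 35 μL + 3400 μL = 3435 μL total → factor 3435/35 = 98.143
Step 5: 7-fold → factor 7
Overall dilution factor = 3 × 9.3913 × 15 × 98.143 × 7 = 2.9033 × 10^5

2.90 × 10^5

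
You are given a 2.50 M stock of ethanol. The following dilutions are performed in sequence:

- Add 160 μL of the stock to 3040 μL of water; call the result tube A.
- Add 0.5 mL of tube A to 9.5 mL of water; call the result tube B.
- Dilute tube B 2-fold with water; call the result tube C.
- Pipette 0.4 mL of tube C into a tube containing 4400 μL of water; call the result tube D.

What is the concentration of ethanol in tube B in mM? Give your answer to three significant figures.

6.25 mM

Step 1: 160 μL + 3040 μL = 3200 μL total → factor 3200/160 = 20
Step 2: 0.5 mL + 9.5 mL = 10 mL total → factor 10/0.5 = 20
Dilution factor through tube B = 20 × 20 = 400
[tube B] = 2.50 M / 400 = 0.006250 M = 6.25 mM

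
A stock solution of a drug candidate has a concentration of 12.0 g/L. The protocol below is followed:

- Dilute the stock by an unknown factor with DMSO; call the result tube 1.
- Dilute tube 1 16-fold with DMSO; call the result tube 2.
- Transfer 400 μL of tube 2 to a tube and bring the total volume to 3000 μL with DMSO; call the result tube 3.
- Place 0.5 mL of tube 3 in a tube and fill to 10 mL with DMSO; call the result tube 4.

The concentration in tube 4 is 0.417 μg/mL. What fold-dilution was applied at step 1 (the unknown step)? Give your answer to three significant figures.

Step 1: unknown factor x
Step 2: 16-fold → factor 16
Step 3: 400 μL brought to 3000 μL → factor 3000/400 = 7.5
Step 4: 0.5 mL brought to 10 mL → factor 10/0.5 = 20
Product of known-step factors = 2400
Overall factor = 12.0 g/L / (0.417 μg/mL) = 28777
x = 28777 / 2400 = 12.0

12.0-fold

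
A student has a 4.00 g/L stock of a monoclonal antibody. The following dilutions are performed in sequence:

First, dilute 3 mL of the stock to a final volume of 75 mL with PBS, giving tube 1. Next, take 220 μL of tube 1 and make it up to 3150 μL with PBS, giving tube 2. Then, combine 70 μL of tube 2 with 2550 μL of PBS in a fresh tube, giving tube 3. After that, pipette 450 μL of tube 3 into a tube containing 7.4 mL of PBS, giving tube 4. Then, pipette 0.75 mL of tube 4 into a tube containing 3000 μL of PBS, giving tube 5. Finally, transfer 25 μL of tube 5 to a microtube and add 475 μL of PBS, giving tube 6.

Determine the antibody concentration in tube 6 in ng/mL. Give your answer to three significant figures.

0.171 ng/mL

Step 1: 3 mL brought to 75 mL → factor 75/3 = 25
Step 2: 220 μL brought to 3150 μL → factor 3150/220 = 14.318
Step 3: 70 μL + 2550 μL = 2620 μL total → factor 2620/70 = 37.429
Step 4: 450 μL + 7.4 mL = 7850 μL total → factor 7850/450 = 17.444
Step 5: 0.75 mL + 3000 μL = 3.75 mL total → factor 3.75/0.75 = 5
Step 6: 25 μL + 475 μL = 500 μL total → factor 500/25 = 20
Overall dilution factor = 25 × 14.318 × 37.429 × 17.444 × 5 × 20 = 2.3372 × 10^7
Final = 4.00 g/L / 2.3372 × 10^7 = 1.711 × 10^-7 g/L = 0.171 ng/mL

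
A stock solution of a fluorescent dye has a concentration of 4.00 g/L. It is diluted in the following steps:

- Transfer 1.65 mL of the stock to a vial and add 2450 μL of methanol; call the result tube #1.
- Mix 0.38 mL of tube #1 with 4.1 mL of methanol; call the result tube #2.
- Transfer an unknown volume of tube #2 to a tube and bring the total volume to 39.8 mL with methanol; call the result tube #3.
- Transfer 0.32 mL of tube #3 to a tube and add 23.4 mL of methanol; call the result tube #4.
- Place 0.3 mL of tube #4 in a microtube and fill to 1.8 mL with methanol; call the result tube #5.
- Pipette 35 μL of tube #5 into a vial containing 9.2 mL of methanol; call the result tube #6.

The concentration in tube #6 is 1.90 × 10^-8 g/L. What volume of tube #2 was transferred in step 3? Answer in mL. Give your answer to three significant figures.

0.650 mL

Step 1: 1.65 mL + 2450 μL = 4.1 mL total → factor 4.1/1.65 = 2.4848
Step 2: 0.38 mL + 4.1 mL = 4.48 mL total → factor 4.48/0.38 = 11.789
Step 3: v brought to 39.8 mL → factor = 39.8 mL/v
Step 4: 0.32 mL + 23.4 mL = 23.72 mL total → factor 23.72/0.32 = 74.125
Step 5: 0.3 mL brought to 1.8 mL → factor 1.8/0.3 = 6
Step 6: 35 μL + 9.2 mL = 9235 μL total → factor 9235/35 = 263.86
Product of known-step factors = 3.4378 × 10^6
Overall factor = 4.00 g/L / (1.90 × 10^-8 g/L) = 2.1053 × 10^8
Step-3 factor = 2.1053 × 10^8 / 3.4378 × 10^6 = 61.239
v = 39.8 mL / 61.239 = 0.650 mL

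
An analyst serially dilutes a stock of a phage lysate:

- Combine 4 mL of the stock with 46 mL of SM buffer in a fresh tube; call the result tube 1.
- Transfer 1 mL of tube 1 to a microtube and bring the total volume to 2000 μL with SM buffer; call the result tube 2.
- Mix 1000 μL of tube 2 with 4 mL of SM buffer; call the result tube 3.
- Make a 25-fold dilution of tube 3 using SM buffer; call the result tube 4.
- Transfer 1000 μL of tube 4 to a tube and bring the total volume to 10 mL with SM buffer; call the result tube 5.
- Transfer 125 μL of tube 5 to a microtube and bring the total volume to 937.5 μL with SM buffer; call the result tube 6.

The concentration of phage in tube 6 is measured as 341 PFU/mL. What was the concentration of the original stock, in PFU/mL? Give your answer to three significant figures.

Step 1: 4 mL + 46 mL = 50 mL total → factor 50/4 = 12.5
Step 2: 1 mL brought to 2000 μL → factor 2/1 = 2
Step 3: 1000 μL + 4 mL = 5000 μL total → factor 5000/1000 = 5
Step 4: 25-fold → factor 25
Step 5: 1000 μL brought to 10 mL → factor 10000/1000 = 10
Step 6: 125 μL brought to 937.5 μL → factor 937.5/125 = 7.5
Overall dilution factor = 12.5 × 2 × 5 × 25 × 10 × 7.5 = 2.3438 × 10^5
Stock = 341 PFU/mL × 2.3438 × 10^5 = 7.99 × 10^7 PFU/mL

7.99 × 10^7 PFU/mL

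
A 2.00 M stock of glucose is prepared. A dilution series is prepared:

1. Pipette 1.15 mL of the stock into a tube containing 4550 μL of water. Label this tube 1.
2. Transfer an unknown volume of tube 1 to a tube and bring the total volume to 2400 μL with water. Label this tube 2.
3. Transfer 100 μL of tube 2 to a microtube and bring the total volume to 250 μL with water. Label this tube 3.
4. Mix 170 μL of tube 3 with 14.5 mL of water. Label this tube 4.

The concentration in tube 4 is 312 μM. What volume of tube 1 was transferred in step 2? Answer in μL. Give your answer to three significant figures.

Step 1: 1.15 mL + 4550 μL = 5.7 mL total → factor 5.7/1.15 = 4.9565
Step 2: v brought to 2400 μL → factor = 2400 μL/v
Step 3: 100 μL brought to 250 μL → factor 250/100 = 2.5
Step 4: 170 μL + 14.5 mL = 14670 μL total → factor 14670/170 = 86.294
Product of known-step factors = 1069.3
Overall factor = 2.00 M / (312 μM) = 6410.3
Step-2 factor = 6410.3 / 1069.3 = 5.9948
v = 2400 μL / 5.9948 = 400 μL

400 μL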